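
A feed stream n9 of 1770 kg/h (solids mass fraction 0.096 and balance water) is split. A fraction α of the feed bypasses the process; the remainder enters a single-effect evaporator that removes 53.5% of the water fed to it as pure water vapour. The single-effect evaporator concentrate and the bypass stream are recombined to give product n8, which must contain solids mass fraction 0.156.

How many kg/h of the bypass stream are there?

362.4 kg/h

All 1770×0.096 = 169.92 kg/h of solids reaches n8, so n8 = 169.92/0.156 = 1089.2 kg/h and vapour = 680.77 kg/h.
The evaporator receives (1−α)·1770 of feed at 0.904 water and removes 0.535 of that water:
0.535×0.904×(1−α)×1770 = 680.77
(1−α) = 680.77/856.04 = 0.7953;  α = 0.2047.
Bypass flow = 0.2047×1770 = 362.41 kg/h.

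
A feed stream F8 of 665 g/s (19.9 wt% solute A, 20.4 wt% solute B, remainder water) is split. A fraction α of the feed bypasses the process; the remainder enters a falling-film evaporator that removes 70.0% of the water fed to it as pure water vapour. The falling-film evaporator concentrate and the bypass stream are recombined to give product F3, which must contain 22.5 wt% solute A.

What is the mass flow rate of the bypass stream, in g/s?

481.1 g/s

All 665×0.199 = 132.34 g/s of solute A reaches F3, so F3 = 132.34/0.225 = 588.16 g/s and vapour = 76.844 g/s.
The evaporator receives (1−α)·665 of feed at 0.597 water and removes 0.700 of that water:
0.700×0.597×(1−α)×665 = 76.844
(1−α) = 76.844/277.9 = 0.2765;  α = 0.7235.
Bypass flow = 0.7235×665 = 481.12 g/s.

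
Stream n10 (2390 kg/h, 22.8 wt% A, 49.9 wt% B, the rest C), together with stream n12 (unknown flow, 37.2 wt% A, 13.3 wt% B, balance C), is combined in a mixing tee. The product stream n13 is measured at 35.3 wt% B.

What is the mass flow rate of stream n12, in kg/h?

Let n12 be the unknown flow. Total out = 2390 + n12.
B balance: 1192.6 + 0.133·n12 = 0.353·(2390 + n12)
(0.133 − 0.353)·n12 = 0.353×2390 − 1192.6 = -348.94
n12 = -348.94 / -0.220 = 1586.1 kg/h

1586 kg/h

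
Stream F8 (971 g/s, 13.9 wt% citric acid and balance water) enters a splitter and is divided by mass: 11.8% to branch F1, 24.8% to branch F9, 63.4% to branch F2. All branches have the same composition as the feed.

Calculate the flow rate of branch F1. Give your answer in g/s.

Branch F1 flow = 0.118×971 = 114.58 g/s.

114.6 g/s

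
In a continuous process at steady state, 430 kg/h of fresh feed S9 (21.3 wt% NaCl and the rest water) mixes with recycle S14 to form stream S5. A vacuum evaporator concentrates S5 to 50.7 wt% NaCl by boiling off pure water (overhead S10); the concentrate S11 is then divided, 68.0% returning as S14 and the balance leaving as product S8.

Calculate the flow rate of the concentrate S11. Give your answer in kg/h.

Overall NaCl balance (none leaves overhead): NaCl in fresh feed = NaCl in product, i.e. 430×0.213 = (1−0.680)·S11·0.507.
S11 = 91.59/(0.507×0.320) = 564.53 kg/h.

564.5 kg/h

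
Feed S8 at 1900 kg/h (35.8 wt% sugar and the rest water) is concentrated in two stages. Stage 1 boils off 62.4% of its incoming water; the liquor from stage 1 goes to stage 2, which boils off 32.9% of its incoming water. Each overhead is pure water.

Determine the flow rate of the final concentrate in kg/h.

988 kg/h

water in feed = 1900×0.642 = 1219.8 kg/h.
After stage 1: water left = (1−0.624)×1219.8 = 458.64; stream total = 1138.8 kg/h.
After stage 2: water left = (1−0.329)×458.64 = 307.75; final concentrate = 987.95 kg/h.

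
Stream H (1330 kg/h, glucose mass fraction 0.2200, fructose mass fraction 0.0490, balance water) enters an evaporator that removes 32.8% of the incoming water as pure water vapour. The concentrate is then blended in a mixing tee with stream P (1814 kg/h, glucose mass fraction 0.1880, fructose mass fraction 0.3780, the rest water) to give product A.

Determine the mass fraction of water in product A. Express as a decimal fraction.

0.5099

Vapour removed = 0.328×0.731×1330 = 318.89 kg/h; concentrate = 1011.1 kg/h.
water reaching the mixer = 653.34 (from concentrate) + 1814×0.434 = 1440.6 kg/h.
Product flow = 1011.1 + 1814 = 2825.1 kg/h; water fraction = 0.5099.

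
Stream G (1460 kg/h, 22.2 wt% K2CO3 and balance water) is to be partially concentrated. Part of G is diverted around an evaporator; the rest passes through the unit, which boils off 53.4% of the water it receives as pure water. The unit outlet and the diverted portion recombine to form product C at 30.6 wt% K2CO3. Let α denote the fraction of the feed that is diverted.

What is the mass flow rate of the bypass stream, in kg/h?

All 1460×0.222 = 324.12 kg/h of K2CO3 reaches C, so C = 324.12/0.306 = 1059.2 kg/h and vapour = 400.78 kg/h.
The evaporator receives (1−α)·1460 of feed at 0.778 water and removes 0.534 of that water:
0.534×0.778×(1−α)×1460 = 400.78
(1−α) = 400.78/606.56 = 0.6607;  α = 0.3393.
Bypass flow = 0.3393×1460 = 495.31 kg/h.

495.3 kg/h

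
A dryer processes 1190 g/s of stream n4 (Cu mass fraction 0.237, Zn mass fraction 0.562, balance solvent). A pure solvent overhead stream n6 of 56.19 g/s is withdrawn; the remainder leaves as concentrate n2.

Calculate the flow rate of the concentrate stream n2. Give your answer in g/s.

1134 g/s

Concentrate = 1190 − 56.19 = 1133.8 g/s.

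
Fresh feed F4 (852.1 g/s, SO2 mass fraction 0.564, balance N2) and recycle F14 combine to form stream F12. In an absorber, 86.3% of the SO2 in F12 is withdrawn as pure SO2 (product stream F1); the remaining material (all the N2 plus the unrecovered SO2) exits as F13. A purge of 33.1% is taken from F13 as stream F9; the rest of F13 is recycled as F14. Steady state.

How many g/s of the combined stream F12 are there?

1651 g/s

N2 enters only via F4 and leaves only via the purge: 852.1×0.436 = 0.331×(N2 in F13), and the absorber passes all N2, so N2 in F12 = N2 in F13 = 1122.4 g/s.
SO2 in F12: m_A = 852.1×0.564 + (1−0.331)·(1−0.863)·m_A, so m_A = 480.58/0.9083 = 529.08 g/s.
F12 = 529.08 + 1122.4 = 1651.5 g/s.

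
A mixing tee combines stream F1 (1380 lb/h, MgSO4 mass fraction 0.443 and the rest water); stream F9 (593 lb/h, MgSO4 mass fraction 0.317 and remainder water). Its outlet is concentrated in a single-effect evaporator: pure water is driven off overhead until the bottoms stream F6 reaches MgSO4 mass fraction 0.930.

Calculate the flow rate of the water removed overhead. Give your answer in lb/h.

MgSO4 entering = 1380×0.443 + 593×0.317 = 799.32 lb/h.
All MgSO4 reports to F6, so F6 = 799.32/0.930 = 859.48 lb/h.
Total feed = 1973 lb/h; overhead = 1973 − 859.48 = 1113.5 lb/h.

1114 lb/h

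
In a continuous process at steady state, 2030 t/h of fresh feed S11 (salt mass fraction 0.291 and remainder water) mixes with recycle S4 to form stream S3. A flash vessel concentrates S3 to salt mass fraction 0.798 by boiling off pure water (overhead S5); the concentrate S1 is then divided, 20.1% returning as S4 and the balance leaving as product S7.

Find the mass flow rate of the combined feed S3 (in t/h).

Overall salt balance (none leaves overhead): salt in fresh feed = salt in product, i.e. 2030×0.291 = (1−0.201)·S1·0.798.
S1 = 590.73/(0.798×0.799) = 926.49 t/h.
Recycle S4 = 0.201×926.49 = 186.22 t/h.
Combined feed S3 = 2030 + 186.22 = 2216.2 t/h.

2216 t/h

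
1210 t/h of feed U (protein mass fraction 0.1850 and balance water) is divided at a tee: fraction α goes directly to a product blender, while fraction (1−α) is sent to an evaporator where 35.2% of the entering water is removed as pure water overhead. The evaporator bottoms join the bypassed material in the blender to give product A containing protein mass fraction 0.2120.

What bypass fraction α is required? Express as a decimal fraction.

All 1210×0.185 = 223.85 t/h of protein reaches A, so A = 223.85/0.212 = 1055.9 t/h and vapour = 154.1 t/h.
The evaporator receives (1−α)·1210 of feed at 0.815 water and removes 0.352 of that water:
0.352×0.815×(1−α)×1210 = 154.1
(1−α) = 154.1/347.12 = 0.4439;  α = 0.5561.

0.556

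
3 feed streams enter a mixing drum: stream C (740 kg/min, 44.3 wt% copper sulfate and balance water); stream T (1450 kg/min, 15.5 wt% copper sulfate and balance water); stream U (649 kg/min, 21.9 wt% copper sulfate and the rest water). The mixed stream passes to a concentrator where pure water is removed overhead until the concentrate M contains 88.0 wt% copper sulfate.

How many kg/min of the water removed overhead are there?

2050 kg/min

copper sulfate entering = 740×0.443 + 1450×0.155 + 649×0.219 = 694.7 kg/min.
All copper sulfate reports to M, so M = 694.7/0.880 = 789.43 kg/min.
Total feed = 2839 kg/min; overhead = 2839 − 789.43 = 2049.6 kg/min.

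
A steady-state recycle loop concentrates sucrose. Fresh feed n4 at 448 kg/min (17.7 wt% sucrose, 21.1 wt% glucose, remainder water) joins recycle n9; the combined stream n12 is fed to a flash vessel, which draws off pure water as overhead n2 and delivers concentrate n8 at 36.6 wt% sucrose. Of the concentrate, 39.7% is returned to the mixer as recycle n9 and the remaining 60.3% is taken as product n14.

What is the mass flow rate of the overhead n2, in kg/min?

231.3 kg/min

Overall sucrose balance (none leaves overhead): sucrose in fresh feed = sucrose in product, i.e. 448×0.177 = (1−0.397)·n8·0.366.
n8 = 79.296/(0.366×0.603) = 359.3 kg/min.
Recycle n9 = 0.397×359.3 = 142.64 kg/min.
Combined feed n12 = 448 + 142.64 = 590.64 kg/min.
Overhead n2 = n12 − n8 = 590.64 − 359.3 = 231.34 kg/min.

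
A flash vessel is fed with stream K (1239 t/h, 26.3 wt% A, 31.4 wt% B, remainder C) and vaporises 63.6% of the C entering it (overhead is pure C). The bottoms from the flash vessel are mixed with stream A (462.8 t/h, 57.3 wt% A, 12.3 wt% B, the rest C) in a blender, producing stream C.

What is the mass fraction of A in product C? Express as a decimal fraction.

0.432

Vapour removed = 0.636×0.423×1239 = 333.33 t/h; concentrate = 905.67 t/h.
A reaching the mixer = 325.86 (from concentrate) + 462.8×0.573 = 591.04 t/h.
Product flow = 905.67 + 462.8 = 1368.5 t/h; A fraction = 0.432.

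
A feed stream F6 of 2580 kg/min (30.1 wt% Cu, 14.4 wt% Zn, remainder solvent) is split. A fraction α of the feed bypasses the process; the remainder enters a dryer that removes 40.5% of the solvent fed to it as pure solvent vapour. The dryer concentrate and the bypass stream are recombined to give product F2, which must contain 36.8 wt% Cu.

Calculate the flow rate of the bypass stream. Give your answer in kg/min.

490.2 kg/min

All 2580×0.301 = 776.58 kg/min of Cu reaches F2, so F2 = 776.58/0.368 = 2110.3 kg/min and vapour = 469.73 kg/min.
The evaporator receives (1−α)·2580 of feed at 0.555 solvent and removes 0.405 of that solvent:
0.405×0.555×(1−α)×2580 = 469.73
(1−α) = 469.73/579.92 = 0.8100;  α = 0.1900.
Bypass flow = 0.1900×2580 = 490.23 kg/min.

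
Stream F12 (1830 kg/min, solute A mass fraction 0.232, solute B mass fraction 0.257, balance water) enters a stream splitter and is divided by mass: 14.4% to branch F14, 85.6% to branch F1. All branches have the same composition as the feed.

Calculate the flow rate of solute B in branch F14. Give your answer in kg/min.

Branch F14 total = 0.144×1830 = 263.52 kg/min.
solute B in F14 = 0.257×263.52 = 67.725 kg/min.

67.72 kg/min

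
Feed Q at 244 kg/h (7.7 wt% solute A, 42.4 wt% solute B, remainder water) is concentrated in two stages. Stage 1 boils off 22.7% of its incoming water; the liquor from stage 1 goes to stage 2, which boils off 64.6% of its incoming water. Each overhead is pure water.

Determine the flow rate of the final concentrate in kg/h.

155.6 kg/h

water in feed = 244×0.499 = 121.76 kg/h.
After stage 1: water left = (1−0.227)×121.76 = 94.117; stream total = 216.36 kg/h.
After stage 2: water left = (1−0.646)×94.117 = 33.318; final concentrate = 155.56 kg/h.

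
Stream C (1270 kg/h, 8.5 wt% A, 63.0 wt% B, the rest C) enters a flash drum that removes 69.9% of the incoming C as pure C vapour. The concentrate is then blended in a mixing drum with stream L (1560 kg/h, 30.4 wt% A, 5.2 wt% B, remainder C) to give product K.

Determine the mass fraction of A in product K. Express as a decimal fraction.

0.2259

Vapour removed = 0.699×0.285×1270 = 253 kg/h; concentrate = 1017 kg/h.
A reaching the mixer = 107.95 (from concentrate) + 1560×0.304 = 582.19 kg/h.
Product flow = 1017 + 1560 = 2577 kg/h; A fraction = 0.2259.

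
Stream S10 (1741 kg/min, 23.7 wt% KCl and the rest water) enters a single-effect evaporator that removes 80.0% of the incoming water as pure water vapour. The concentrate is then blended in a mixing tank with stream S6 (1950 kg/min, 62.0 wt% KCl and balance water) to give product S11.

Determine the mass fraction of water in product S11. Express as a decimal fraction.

Vapour removed = 0.800×0.763×1741 = 1062.7 kg/min; concentrate = 678.29 kg/min.
water reaching the mixer = 265.68 (from concentrate) + 1950×0.380 = 1006.7 kg/min.
Product flow = 678.29 + 1950 = 2628.3 kg/min; water fraction = 0.383.

0.383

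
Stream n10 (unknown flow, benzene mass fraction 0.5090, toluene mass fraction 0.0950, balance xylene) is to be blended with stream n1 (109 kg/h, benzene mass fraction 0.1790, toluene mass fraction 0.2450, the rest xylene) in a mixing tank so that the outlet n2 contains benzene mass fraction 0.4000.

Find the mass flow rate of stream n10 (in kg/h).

Let n10 be the unknown flow. Total out = 109 + n10.
benzene balance: 19.511 + 0.509·n10 = 0.400·(109 + n10)
(0.509 − 0.400)·n10 = 0.400×109 − 19.511 = 24.089
n10 = 24.089 / 0.109 = 221 kg/h

221 kg/h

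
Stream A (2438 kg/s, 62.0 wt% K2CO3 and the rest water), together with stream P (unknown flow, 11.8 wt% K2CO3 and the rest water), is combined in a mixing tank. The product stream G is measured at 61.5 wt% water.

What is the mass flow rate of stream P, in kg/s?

2146 kg/s

Let P be the unknown flow. Total out = 2438 + P.
water balance: 926.44 + 0.882·P = 0.615·(2438 + P)
(0.882 − 0.615)·P = 0.615×2438 − 926.44 = 572.93
P = 572.93 / 0.267 = 2145.8 kg/s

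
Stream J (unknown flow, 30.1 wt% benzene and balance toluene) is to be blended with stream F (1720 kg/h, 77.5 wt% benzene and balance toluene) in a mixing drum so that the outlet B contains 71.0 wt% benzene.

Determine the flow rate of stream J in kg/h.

Let J be the unknown flow. Total out = 1720 + J.
benzene balance: 1333 + 0.301·J = 0.710·(1720 + J)
(0.301 − 0.710)·J = 0.710×1720 − 1333 = -111.8
J = -111.8 / -0.409 = 273.35 kg/h

273.3 kg/h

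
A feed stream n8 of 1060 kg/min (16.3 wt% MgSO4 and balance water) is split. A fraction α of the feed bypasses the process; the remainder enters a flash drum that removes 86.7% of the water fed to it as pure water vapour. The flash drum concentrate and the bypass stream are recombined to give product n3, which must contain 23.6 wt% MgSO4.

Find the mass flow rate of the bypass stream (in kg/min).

All 1060×0.163 = 172.78 kg/min of MgSO4 reaches n3, so n3 = 172.78/0.236 = 732.12 kg/min and vapour = 327.88 kg/min.
The evaporator receives (1−α)·1060 of feed at 0.837 water and removes 0.867 of that water:
0.867×0.837×(1−α)×1060 = 327.88
(1−α) = 327.88/769.22 = 0.4263;  α = 0.5737.
Bypass flow = 0.5737×1060 = 608.17 kg/min.

608.2 kg/min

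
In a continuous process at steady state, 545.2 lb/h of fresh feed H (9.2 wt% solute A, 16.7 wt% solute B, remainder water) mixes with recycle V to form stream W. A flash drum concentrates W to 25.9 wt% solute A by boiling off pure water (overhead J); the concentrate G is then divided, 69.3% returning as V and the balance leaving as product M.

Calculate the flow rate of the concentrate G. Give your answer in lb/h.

Overall solute A balance (none leaves overhead): solute A in fresh feed = solute A in product, i.e. 545.2×0.092 = (1−0.693)·G·0.259.
G = 50.158/(0.259×0.307) = 630.82 lb/h.

630.8 lb/h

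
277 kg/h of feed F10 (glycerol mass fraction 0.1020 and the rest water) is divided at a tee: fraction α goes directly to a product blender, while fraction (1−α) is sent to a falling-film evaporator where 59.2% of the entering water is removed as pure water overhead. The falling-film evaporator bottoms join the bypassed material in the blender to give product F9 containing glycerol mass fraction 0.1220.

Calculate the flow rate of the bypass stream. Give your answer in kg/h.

All 277×0.102 = 28.254 kg/h of glycerol reaches F9, so F9 = 28.254/0.122 = 231.59 kg/h and vapour = 45.41 kg/h.
The evaporator receives (1−α)·277 of feed at 0.898 water and removes 0.592 of that water:
0.592×0.898×(1−α)×277 = 45.41
(1−α) = 45.41/147.26 = 0.3084;  α = 0.6916.
Bypass flow = 0.6916×277 = 191.58 kg/h.

191.6 kg/h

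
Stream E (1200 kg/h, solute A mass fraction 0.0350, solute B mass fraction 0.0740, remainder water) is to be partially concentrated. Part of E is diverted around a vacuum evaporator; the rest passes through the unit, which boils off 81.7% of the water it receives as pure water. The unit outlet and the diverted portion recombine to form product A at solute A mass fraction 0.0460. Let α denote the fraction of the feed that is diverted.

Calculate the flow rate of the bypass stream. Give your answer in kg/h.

805.8 kg/h

All 1200×0.035 = 42 kg/h of solute A reaches A, so A = 42/0.046 = 913.04 kg/h and vapour = 286.96 kg/h.
The evaporator receives (1−α)·1200 of feed at 0.891 water and removes 0.817 of that water:
0.817×0.891×(1−α)×1200 = 286.96
(1−α) = 286.96/873.54 = 0.3285;  α = 0.6715.
Bypass flow = 0.6715×1200 = 805.8 kg/h.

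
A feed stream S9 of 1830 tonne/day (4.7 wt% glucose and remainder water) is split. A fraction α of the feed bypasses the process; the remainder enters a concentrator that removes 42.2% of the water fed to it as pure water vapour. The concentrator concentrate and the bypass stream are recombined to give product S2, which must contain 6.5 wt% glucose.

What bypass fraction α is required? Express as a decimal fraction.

All 1830×0.047 = 86.01 tonne/day of glucose reaches S2, so S2 = 86.01/0.065 = 1323.2 tonne/day and vapour = 506.77 tonne/day.
The evaporator receives (1−α)·1830 of feed at 0.953 water and removes 0.422 of that water:
0.422×0.953×(1−α)×1830 = 506.77
(1−α) = 506.77/735.96 = 0.6886;  α = 0.3114.

0.311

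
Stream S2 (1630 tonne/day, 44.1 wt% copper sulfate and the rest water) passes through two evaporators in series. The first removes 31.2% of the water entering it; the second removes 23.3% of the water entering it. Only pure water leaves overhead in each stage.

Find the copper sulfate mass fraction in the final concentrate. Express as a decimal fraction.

water in feed = 1630×0.559 = 911.17 tonne/day.
After stage 1: water left = (1−0.312)×911.17 = 626.88; stream total = 1345.7 tonne/day.
After stage 2: water left = (1−0.233)×626.88 = 480.82; final concentrate = 1199.7 tonne/day.
copper sulfate fraction = 718.83/1199.7 = 0.599.

0.599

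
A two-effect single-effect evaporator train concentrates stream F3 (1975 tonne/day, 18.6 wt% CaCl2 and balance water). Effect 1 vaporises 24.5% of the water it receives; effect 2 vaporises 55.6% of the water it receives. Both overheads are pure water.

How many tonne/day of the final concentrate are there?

water in feed = 1975×0.814 = 1607.6 tonne/day.
After stage 1: water left = (1−0.245)×1607.6 = 1213.8; stream total = 1581.1 tonne/day.
After stage 2: water left = (1−0.556)×1213.8 = 538.92; final concentrate = 906.27 tonne/day.

906.3 tonne/day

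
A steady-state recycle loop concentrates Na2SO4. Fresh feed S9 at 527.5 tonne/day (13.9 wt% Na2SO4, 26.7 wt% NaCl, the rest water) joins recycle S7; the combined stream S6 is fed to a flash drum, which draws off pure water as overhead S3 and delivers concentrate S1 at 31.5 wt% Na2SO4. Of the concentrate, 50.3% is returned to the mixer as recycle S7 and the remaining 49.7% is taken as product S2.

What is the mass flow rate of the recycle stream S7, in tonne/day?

Overall Na2SO4 balance (none leaves overhead): Na2SO4 in fresh feed = Na2SO4 in product, i.e. 527.5×0.139 = (1−0.503)·S1·0.315.
S1 = 73.323/(0.315×0.497) = 468.35 tonne/day.
Recycle S7 = 0.503×468.35 = 235.58 tonne/day.

235.6 tonne/day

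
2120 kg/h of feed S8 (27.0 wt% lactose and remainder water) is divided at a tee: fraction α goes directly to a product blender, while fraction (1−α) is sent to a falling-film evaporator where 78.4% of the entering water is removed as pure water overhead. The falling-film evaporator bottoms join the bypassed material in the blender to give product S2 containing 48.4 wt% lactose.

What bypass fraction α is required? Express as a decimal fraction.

All 2120×0.270 = 572.4 kg/h of lactose reaches S2, so S2 = 572.4/0.484 = 1182.6 kg/h and vapour = 937.36 kg/h.
The evaporator receives (1−α)·2120 of feed at 0.730 water and removes 0.784 of that water:
0.784×0.730×(1−α)×2120 = 937.36
(1−α) = 937.36/1213.3 = 0.7726;  α = 0.2274.

0.227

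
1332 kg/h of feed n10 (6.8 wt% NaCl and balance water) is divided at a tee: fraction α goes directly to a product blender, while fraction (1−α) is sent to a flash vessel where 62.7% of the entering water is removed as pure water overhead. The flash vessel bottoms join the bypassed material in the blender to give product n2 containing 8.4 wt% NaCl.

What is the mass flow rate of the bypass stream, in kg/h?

897.8 kg/h

All 1332×0.068 = 90.576 kg/h of NaCl reaches n2, so n2 = 90.576/0.084 = 1078.3 kg/h and vapour = 253.71 kg/h.
The evaporator receives (1−α)·1332 of feed at 0.932 water and removes 0.627 of that water:
0.627×0.932×(1−α)×1332 = 253.71
(1−α) = 253.71/778.37 = 0.3260;  α = 0.6740.
Bypass flow = 0.6740×1332 = 897.83 kg/h.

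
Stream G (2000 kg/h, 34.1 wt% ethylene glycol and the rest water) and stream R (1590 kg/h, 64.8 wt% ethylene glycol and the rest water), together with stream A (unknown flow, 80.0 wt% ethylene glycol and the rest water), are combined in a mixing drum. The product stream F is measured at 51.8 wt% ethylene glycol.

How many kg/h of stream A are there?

Let A be the unknown flow. Total out = 3590 + A.
ethylene glycol balance: 1712.3 + 0.800·A = 0.518·(3590 + A)
(0.800 − 0.518)·A = 0.518×3590 − 1712.3 = 147.3
A = 147.3 / 0.282 = 522.34 kg/h

522.3 kg/h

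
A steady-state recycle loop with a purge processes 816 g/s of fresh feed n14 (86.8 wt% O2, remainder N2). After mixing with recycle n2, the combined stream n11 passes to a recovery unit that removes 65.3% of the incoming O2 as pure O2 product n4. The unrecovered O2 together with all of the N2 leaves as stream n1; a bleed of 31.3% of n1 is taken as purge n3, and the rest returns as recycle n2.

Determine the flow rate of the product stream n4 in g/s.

607.3 g/s

O2 in n11: m_A = 816×0.868 + (1−0.313)·(1−0.653)·m_A, so m_A = 708.29/0.7616 = 929.99 g/s.
Product n4 = 0.653×929.99 = 607.28 g/s.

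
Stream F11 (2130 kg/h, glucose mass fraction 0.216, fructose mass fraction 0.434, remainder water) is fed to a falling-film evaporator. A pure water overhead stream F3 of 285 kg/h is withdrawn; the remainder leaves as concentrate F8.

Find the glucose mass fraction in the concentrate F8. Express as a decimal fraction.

0.249

glucose is not removed: 2130×0.216 = 460.08 kg/h of glucose enters F8.
Concentrate = 2130 − 285 = 1845 kg/h.
Mass fraction = 460.08/1845 = 0.249.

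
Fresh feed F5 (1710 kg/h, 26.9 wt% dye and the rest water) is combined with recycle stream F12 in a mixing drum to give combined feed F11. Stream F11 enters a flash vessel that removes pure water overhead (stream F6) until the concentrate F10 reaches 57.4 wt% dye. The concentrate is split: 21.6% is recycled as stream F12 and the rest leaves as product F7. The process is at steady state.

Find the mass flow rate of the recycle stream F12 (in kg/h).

Overall dye balance (none leaves overhead): dye in fresh feed = dye in product, i.e. 1710×0.269 = (1−0.216)·F10·0.574.
F10 = 459.99/(0.574×0.784) = 1022.2 kg/h.
Recycle F12 = 0.216×1022.2 = 220.79 kg/h.

220.8 kg/h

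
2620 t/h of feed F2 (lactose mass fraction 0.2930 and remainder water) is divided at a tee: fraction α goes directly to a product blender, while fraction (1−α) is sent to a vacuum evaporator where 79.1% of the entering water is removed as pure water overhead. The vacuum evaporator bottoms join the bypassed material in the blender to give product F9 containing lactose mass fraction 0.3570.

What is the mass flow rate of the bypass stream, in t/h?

All 2620×0.293 = 767.66 t/h of lactose reaches F9, so F9 = 767.66/0.357 = 2150.3 t/h and vapour = 469.69 t/h.
The evaporator receives (1−α)·2620 of feed at 0.707 water and removes 0.791 of that water:
0.791×0.707×(1−α)×2620 = 469.69
(1−α) = 469.69/1465.2 = 0.3206;  α = 0.6794.
Bypass flow = 0.6794×2620 = 1780.1 t/h.

1780 t/h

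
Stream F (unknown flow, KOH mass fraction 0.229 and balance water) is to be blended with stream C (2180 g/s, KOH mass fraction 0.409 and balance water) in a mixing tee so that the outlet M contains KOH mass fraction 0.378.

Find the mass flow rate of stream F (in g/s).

453.6 g/s

Let F be the unknown flow. Total out = 2180 + F.
KOH balance: 891.62 + 0.229·F = 0.378·(2180 + F)
(0.229 − 0.378)·F = 0.378×2180 − 891.62 = -67.58
F = -67.58 / -0.149 = 453.56 g/s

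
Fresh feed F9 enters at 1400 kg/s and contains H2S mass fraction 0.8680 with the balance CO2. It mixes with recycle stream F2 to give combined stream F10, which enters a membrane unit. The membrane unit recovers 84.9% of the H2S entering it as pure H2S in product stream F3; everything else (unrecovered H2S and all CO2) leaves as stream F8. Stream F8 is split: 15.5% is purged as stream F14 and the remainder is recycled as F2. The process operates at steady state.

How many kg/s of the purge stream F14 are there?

CO2 enters only via F9 and leaves only via the purge: 1400×0.132 = 0.155×(CO2 in F8), and the membrane unit passes all CO2, so CO2 in F10 = CO2 in F8 = 1192.3 kg/s.
H2S in F10: m_A = 1400×0.868 + (1−0.155)·(1−0.849)·m_A, so m_A = 1215.2/0.8724 = 1392.9 kg/s.
F8 = (1−0.849)×1392.9 + 1192.3 = 1402.6 kg/s.
Purge F14 = 0.155×1402.6 = 217.4 kg/s.

217.4 kg/s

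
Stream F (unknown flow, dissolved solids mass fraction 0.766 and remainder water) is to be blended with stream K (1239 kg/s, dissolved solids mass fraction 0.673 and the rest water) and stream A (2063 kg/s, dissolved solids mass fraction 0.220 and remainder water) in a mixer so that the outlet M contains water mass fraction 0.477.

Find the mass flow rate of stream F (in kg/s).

Let F be the unknown flow. Total out = 3302 + F.
water balance: 2014.3 + 0.234·F = 0.477·(3302 + F)
(0.234 − 0.477)·F = 0.477×3302 − 2014.3 = -439.24
F = -439.24 / -0.243 = 1807.6 kg/s

1808 kg/s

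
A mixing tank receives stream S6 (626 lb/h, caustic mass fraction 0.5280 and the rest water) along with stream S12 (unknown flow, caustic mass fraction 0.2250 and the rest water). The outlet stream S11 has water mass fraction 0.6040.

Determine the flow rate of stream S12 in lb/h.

Let S12 be the unknown flow. Total out = 626 + S12.
water balance: 295.47 + 0.775·S12 = 0.604·(626 + S12)
(0.775 − 0.604)·S12 = 0.604×626 − 295.47 = 82.632
S12 = 82.632 / 0.171 = 483.23 lb/h

483.2 lb/h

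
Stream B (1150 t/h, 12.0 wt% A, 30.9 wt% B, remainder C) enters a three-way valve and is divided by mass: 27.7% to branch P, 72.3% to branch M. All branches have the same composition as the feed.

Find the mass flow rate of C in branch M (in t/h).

474.8 t/h

Branch M total = 0.723×1150 = 831.45 t/h.
C in M = 0.571×831.45 = 474.76 t/h.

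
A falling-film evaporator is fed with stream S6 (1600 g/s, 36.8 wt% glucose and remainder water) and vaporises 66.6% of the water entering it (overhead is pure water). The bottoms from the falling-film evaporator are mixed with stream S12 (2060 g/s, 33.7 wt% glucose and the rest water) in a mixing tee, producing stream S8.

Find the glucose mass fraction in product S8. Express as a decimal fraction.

0.4296

Vapour removed = 0.666×0.632×1600 = 673.46 g/s; concentrate = 926.54 g/s.
glucose reaching the mixer = 588.8 (from concentrate) + 2060×0.337 = 1283 g/s.
Product flow = 926.54 + 2060 = 2986.5 g/s; glucose fraction = 0.4296.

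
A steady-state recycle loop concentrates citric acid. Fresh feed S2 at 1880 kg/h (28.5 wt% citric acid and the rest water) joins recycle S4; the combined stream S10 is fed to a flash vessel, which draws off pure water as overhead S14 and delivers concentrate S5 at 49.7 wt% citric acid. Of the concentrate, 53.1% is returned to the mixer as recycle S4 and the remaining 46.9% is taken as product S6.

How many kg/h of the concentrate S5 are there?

Overall citric acid balance (none leaves overhead): citric acid in fresh feed = citric acid in product, i.e. 1880×0.285 = (1−0.531)·S5·0.497.
S5 = 535.8/(0.497×0.469) = 2298.7 kg/h.

2299 kg/h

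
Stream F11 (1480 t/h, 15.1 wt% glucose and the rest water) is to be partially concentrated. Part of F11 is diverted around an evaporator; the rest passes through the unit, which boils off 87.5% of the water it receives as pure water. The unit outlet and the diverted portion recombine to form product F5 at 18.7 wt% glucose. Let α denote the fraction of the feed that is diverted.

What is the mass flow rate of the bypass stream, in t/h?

1096 t/h

All 1480×0.151 = 223.48 t/h of glucose reaches F5, so F5 = 223.48/0.187 = 1195.1 t/h and vapour = 284.92 t/h.
The evaporator receives (1−α)·1480 of feed at 0.849 water and removes 0.875 of that water:
0.875×0.849×(1−α)×1480 = 284.92
(1−α) = 284.92/1099.5 = 0.2591;  α = 0.7409.
Bypass flow = 0.7409×1480 = 1096.5 t/h.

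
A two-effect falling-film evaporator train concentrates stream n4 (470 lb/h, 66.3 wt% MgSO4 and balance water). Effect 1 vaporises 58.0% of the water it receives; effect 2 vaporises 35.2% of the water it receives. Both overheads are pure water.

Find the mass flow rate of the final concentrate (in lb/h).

354.7 lb/h

water in feed = 470×0.337 = 158.39 lb/h.
After stage 1: water left = (1−0.580)×158.39 = 66.524; stream total = 378.13 lb/h.
After stage 2: water left = (1−0.352)×66.524 = 43.107; final concentrate = 354.72 lb/h.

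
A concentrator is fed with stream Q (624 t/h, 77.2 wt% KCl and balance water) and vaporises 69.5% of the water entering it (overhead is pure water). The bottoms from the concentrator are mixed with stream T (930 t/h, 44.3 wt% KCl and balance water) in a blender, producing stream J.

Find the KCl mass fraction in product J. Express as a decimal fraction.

Vapour removed = 0.695×0.228×624 = 98.879 t/h; concentrate = 525.12 t/h.
KCl reaching the mixer = 481.73 (from concentrate) + 930×0.443 = 893.72 t/h.
Product flow = 525.12 + 930 = 1455.1 t/h; KCl fraction = 0.6142.

0.6142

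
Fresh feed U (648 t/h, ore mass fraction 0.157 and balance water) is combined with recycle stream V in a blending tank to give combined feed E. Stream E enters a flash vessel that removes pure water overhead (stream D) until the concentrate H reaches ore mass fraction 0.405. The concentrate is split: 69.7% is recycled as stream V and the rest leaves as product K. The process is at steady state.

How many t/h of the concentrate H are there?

Overall ore balance (none leaves overhead): ore in fresh feed = ore in product, i.e. 648×0.157 = (1−0.697)·H·0.405.
H = 101.74/(0.405×0.303) = 829.04 t/h.

829 t/h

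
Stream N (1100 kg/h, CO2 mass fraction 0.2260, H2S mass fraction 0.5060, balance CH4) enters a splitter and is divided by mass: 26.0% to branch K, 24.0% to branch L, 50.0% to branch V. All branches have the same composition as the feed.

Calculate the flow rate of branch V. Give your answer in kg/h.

Branch V flow = 0.500×1100 = 550 kg/h.

550 kg/h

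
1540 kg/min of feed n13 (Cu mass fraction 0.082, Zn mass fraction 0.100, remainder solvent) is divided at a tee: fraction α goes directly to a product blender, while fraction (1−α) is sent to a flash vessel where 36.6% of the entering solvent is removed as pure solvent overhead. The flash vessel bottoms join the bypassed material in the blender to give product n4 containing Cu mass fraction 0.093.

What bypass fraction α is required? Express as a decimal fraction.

All 1540×0.082 = 126.28 kg/min of Cu reaches n4, so n4 = 126.28/0.093 = 1357.8 kg/min and vapour = 182.15 kg/min.
The evaporator receives (1−α)·1540 of feed at 0.818 solvent and removes 0.366 of that solvent:
0.366×0.818×(1−α)×1540 = 182.15
(1−α) = 182.15/461.06 = 0.3951;  α = 0.6049.

0.605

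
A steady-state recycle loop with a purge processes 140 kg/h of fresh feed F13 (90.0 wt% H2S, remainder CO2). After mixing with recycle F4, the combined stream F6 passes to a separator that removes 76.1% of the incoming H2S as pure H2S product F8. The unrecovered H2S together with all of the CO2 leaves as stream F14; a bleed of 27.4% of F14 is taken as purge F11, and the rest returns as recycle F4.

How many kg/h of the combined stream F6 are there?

CO2 enters only via F13 and leaves only via the purge: 140×0.100 = 0.274×(CO2 in F14), and the separator passes all CO2, so CO2 in F6 = CO2 in F14 = 51.095 kg/h.
H2S in F6: m_A = 140×0.900 + (1−0.274)·(1−0.761)·m_A, so m_A = 126/0.8265 = 152.45 kg/h.
F6 = 152.45 + 51.095 = 203.55 kg/h.

203.5 kg/h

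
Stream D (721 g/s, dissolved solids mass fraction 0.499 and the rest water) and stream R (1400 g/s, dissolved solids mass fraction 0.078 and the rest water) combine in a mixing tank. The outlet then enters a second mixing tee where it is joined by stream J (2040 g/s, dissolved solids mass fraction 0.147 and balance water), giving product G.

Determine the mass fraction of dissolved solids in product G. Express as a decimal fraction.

0.185

Overall, product flow = 4161 g/s.
dissolved solids in = 721×0.499 + 1400×0.078 + 2040×0.147 = 768.86 g/s.
dissolved solids fraction in G = 0.185.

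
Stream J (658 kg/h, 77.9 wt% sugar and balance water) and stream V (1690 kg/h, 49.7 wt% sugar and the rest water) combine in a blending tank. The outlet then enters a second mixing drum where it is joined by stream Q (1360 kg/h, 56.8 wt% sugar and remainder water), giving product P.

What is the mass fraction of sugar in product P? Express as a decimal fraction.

Overall, product flow = 3708 kg/h.
sugar in = 658×0.779 + 1690×0.497 + 1360×0.568 = 2125 kg/h.
sugar fraction in P = 0.573.

0.573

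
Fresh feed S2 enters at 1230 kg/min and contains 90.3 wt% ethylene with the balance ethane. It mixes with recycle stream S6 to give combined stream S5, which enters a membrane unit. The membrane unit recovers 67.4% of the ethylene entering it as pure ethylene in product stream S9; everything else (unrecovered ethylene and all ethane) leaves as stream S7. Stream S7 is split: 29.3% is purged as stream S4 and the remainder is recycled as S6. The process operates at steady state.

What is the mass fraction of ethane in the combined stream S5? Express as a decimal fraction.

0.220

ethane enters only via S2 and leaves only via the purge: 1230×0.097 = 0.293×(ethane in S7), and the membrane unit passes all ethane, so ethane in S5 = ethane in S7 = 407.2 kg/min.
ethylene in S5: m_A = 1230×0.903 + (1−0.293)·(1−0.674)·m_A, so m_A = 1110.7/0.7695 = 1443.4 kg/min.
S5 = 1443.4 + 407.2 = 1850.6 kg/min.
ethane fraction in S5 = 407.2/1850.6 = 0.220.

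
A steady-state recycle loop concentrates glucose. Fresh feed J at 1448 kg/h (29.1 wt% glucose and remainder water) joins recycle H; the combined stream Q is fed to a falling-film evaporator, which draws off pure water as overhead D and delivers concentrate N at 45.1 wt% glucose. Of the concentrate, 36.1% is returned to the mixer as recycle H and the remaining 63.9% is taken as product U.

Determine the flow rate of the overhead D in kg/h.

513.7 kg/h

Overall glucose balance (none leaves overhead): glucose in fresh feed = glucose in product, i.e. 1448×0.291 = (1−0.361)·N·0.451.
N = 421.37/(0.451×0.639) = 1462.1 kg/h.
Recycle H = 0.361×1462.1 = 527.83 kg/h.
Combined feed Q = 1448 + 527.83 = 1975.8 kg/h.
Overhead D = Q − N = 1975.8 − 1462.1 = 513.7 kg/h.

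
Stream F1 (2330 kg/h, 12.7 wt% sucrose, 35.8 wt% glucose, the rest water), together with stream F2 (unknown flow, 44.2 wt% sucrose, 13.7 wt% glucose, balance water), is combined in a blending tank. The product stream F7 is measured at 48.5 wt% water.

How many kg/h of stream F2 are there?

1092 kg/h

Let F2 be the unknown flow. Total out = 2330 + F2.
water balance: 1200 + 0.421·F2 = 0.485·(2330 + F2)
(0.421 − 0.485)·F2 = 0.485×2330 − 1200 = -69.9
F2 = -69.9 / -0.064 = 1092.2 kg/h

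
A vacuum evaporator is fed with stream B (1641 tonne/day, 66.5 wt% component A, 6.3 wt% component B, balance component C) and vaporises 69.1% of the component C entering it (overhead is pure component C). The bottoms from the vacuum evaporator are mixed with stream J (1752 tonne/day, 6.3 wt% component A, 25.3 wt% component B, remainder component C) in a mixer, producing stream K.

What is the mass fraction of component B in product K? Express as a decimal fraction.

Vapour removed = 0.691×0.272×1641 = 308.43 tonne/day; concentrate = 1332.6 tonne/day.
component B reaching the mixer = 103.38 (from concentrate) + 1752×0.253 = 546.64 tonne/day.
Product flow = 1332.6 + 1752 = 3084.6 tonne/day; component B fraction = 0.177.

0.177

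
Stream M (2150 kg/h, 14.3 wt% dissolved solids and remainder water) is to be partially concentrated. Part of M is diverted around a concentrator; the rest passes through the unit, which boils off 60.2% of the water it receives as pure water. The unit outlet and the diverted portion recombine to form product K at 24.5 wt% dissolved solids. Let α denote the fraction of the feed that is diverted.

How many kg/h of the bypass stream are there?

415 kg/h

All 2150×0.143 = 307.45 kg/h of dissolved solids reaches K, so K = 307.45/0.245 = 1254.9 kg/h and vapour = 895.1 kg/h.
The evaporator receives (1−α)·2150 of feed at 0.857 water and removes 0.602 of that water:
0.602×0.857×(1−α)×2150 = 895.1
(1−α) = 895.1/1109.2 = 0.8070;  α = 0.1930.
Bypass flow = 0.1930×2150 = 415.02 kg/h.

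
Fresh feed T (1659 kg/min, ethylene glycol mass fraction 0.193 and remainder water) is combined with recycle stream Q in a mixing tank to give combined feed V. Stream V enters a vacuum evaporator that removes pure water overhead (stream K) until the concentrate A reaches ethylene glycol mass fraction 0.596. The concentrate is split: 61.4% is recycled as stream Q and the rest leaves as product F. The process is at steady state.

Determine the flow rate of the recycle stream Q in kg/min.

854.6 kg/min

Overall ethylene glycol balance (none leaves overhead): ethylene glycol in fresh feed = ethylene glycol in product, i.e. 1659×0.193 = (1−0.614)·A·0.596.
A = 320.19/(0.596×0.386) = 1391.8 kg/min.
Recycle Q = 0.614×1391.8 = 854.55 kg/min.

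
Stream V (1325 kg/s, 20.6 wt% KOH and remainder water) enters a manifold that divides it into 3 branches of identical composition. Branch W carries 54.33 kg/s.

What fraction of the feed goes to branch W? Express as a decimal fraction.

0.041

Fraction to W = 54.33/1325 = 0.0410.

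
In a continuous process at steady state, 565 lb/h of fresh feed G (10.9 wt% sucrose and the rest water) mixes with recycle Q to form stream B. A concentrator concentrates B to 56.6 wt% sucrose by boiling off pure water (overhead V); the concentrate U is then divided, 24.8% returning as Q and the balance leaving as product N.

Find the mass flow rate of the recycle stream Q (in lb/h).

Overall sucrose balance (none leaves overhead): sucrose in fresh feed = sucrose in product, i.e. 565×0.109 = (1−0.248)·U·0.566.
U = 61.585/(0.566×0.752) = 144.69 lb/h.
Recycle Q = 0.248×144.69 = 35.883 lb/h.

35.88 lb/h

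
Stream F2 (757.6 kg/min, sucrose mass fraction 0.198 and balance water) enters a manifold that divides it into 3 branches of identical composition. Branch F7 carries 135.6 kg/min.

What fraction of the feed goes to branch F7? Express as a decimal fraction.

Fraction to F7 = 135.6/757.6 = 0.1790.

0.179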